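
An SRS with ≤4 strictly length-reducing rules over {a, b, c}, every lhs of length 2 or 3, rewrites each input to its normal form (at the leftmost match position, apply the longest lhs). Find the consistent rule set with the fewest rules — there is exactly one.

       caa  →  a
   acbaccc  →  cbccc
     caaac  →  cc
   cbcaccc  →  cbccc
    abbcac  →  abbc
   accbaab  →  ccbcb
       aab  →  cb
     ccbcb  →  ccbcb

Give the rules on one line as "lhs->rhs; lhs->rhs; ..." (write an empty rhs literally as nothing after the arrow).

  | caa => a
  | acbaccc => cbaccc => cbccc
  | caaac => aac => cc
  | cbcaccc => cbccc

aa->c; ac->c; ca->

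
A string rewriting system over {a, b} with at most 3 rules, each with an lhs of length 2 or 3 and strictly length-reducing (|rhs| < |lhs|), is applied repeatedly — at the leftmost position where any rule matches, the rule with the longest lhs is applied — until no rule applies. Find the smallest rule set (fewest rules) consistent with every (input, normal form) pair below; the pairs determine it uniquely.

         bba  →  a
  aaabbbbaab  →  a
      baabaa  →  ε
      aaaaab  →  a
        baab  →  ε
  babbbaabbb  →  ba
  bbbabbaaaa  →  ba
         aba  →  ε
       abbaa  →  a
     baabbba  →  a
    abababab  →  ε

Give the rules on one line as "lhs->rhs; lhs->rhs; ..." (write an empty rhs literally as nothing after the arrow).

aa->; ab->a; bb->

  | bba => a
  | aaabbbbaab => abbbbaab => abbbaab => abbaab => abaab => aaab => ab => a
  | baabaa => bbaa => aa => ε
  | aaaaab => aaab => ab => a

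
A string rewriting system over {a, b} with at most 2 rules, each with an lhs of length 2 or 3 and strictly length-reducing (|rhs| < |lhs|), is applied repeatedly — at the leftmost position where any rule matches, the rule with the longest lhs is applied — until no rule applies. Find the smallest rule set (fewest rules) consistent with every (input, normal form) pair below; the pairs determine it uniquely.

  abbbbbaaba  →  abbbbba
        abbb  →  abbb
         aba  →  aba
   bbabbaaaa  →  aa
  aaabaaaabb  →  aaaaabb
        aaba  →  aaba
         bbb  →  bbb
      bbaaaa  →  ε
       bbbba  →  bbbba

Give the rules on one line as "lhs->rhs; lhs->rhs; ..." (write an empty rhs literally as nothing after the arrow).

  | abbbbbaaba => abbbbba
  | abbb
  | aba
  | bbabbaaaa => baabaaaa => baaaa => aa

baa->; bab->aa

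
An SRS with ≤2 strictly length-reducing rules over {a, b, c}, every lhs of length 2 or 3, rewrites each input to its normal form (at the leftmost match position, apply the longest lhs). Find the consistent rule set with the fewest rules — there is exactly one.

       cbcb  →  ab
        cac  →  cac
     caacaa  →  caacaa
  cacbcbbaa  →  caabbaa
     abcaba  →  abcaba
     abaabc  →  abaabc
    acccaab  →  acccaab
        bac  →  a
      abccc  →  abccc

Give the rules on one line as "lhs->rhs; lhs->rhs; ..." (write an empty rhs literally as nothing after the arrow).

bac->a; cbc->a

  | cbcb => ab
  | cac
  | caacaa
  | cacbcbbaa => caabbaa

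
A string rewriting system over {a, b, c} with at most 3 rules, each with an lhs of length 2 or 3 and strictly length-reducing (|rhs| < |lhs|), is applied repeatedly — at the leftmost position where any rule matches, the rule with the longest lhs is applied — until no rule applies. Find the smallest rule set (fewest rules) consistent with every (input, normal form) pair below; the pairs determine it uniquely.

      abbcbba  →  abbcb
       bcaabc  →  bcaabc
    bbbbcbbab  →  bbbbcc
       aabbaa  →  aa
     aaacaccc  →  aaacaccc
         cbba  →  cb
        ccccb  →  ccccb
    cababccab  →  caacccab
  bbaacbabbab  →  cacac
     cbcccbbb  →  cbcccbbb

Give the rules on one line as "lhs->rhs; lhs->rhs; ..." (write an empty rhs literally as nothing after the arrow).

  | abbcbba => abbcb
  | bcaabc
  | bbbbcbbab => bbbbcbac => bbbbcc
  | aabbaa => aaba => aa

ba->; bab->ac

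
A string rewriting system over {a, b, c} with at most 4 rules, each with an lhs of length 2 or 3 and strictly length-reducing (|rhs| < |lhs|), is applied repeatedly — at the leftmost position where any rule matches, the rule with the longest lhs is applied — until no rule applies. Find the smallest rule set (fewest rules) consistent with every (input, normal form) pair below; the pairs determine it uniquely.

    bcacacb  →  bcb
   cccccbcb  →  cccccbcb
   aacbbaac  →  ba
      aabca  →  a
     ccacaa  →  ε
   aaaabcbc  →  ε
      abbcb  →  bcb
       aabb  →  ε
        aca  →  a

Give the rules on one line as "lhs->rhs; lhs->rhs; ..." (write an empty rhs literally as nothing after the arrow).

  | bcacacb => bcacb => bcb
  | cccccbcb
  | aacbbaac => abbaac => baac => ba
  | aabca => aca => a

ab->; ac->; ca->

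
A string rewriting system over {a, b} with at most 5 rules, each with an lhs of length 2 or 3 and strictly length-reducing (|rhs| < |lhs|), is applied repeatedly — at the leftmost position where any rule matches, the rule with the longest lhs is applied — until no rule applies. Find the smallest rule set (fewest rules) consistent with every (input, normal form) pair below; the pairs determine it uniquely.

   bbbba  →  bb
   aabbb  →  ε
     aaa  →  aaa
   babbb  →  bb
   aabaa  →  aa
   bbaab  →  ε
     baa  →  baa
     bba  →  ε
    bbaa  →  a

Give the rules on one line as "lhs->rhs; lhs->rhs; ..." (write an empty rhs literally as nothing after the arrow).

ab->; aba->; abb->; bba->

  | bbbba => bb
  | aabbb => ab => ε
  | aaa
  | babbb => bb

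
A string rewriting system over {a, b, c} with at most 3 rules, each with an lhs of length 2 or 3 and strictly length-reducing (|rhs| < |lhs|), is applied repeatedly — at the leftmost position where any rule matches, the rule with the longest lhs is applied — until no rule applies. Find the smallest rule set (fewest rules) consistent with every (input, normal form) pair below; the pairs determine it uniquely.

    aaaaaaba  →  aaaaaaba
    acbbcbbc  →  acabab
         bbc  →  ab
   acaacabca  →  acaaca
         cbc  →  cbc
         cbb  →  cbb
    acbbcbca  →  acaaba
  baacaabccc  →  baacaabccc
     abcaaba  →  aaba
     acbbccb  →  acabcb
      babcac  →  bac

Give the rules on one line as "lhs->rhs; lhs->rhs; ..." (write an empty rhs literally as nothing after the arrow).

bbc->ab; bca->

  | aaaaaaba
  | acbbcbbc => acabbbc => acabab
  | bbc => ab
  | acaacabca => acaaca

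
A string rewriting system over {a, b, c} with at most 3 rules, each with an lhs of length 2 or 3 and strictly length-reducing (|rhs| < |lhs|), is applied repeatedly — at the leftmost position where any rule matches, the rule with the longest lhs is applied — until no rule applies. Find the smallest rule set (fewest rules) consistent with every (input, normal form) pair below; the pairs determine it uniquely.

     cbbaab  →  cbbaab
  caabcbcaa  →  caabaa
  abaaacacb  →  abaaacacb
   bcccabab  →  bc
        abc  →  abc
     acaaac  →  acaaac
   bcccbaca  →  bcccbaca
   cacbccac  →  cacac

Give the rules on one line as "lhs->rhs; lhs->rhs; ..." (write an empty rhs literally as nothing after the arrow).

cab->; cbc->

  | cbbaab
  | caabcbcaa => caabaa
  | abaaacacb
  | bcccabab => bccab => bc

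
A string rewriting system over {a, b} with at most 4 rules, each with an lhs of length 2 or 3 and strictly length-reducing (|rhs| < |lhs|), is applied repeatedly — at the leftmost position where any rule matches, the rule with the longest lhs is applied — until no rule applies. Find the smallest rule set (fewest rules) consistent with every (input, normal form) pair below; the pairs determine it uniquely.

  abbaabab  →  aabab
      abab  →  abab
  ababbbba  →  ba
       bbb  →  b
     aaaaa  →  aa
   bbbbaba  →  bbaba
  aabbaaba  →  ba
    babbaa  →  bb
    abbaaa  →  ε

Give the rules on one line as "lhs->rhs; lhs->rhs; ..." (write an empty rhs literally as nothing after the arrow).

  | abbaabab => aabab
  | abab
  | ababbbba => abbba => ba
  | bbb => b

aaa->; abb->; baa->bb; bbb->b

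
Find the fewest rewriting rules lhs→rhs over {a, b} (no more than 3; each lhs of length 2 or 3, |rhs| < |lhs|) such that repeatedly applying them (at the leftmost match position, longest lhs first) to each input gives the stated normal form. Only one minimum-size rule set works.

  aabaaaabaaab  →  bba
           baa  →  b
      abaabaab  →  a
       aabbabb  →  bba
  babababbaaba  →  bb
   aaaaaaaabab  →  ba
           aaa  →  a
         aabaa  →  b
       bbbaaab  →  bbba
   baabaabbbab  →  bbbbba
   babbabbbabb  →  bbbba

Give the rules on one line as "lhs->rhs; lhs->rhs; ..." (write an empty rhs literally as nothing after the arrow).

  | aabaaaabaaab => baaaabaaab => baabaaab => bbaaab => bbab => bba
  | baa => b
  | abaabaab => aaabaab => abaab => aaab => ab => a
  | aabbabb => bbabb => bbab => bba

aa->; ab->a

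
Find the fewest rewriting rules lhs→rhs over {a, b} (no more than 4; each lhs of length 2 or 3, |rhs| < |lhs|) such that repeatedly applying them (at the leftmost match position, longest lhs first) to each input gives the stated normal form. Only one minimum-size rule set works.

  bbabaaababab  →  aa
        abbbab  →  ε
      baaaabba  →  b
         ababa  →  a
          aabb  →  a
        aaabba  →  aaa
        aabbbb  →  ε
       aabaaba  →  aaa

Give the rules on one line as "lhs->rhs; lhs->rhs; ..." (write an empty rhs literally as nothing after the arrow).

  | bbabaaababab => abaaababab => aaababab => aaabab => aaab => aa
  | abbbab => bab => bb => ε
  | baaaabba => baaabba => baabba => babba => bbba => ba => b
  | ababa => aba => a

ab->; abb->; ba->b; bb->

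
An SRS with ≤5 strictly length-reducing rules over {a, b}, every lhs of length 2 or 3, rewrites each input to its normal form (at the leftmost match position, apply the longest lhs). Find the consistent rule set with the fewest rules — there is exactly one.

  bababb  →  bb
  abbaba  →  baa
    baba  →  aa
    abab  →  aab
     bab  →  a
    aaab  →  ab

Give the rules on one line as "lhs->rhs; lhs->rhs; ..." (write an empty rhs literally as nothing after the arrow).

  | bababb => aabb => abb => bb
  | abbaba => bbaba => baa
  | baba => aa
  | abab => aab

aaa->a; aba->aa; abb->bb; bab->a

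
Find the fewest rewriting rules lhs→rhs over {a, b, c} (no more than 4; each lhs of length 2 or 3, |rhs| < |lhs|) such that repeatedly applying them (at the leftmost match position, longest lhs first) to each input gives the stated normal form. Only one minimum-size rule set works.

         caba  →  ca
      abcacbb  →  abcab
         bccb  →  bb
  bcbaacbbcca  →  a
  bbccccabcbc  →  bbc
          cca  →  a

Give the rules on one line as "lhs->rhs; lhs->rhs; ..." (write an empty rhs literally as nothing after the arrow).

ba->; cb->; cc->

  | caba => ca
  | abcacbb => abcab
  | bccb => bb
  | bcbaacbbcca => baacbbcca => acbbcca => abcca => aba => a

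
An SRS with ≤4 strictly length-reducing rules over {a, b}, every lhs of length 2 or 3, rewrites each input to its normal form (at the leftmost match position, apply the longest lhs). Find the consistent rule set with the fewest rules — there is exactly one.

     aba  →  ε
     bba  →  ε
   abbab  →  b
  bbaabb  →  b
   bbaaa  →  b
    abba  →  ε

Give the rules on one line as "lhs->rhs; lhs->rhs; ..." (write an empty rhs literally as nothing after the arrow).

  | aba => ba => ε
  | bba => ba => ε
  | abbab => bbab => bab => b
  | bbaabb => baabb => abb => bb => b

aa->b; ab->b; ba->; bb->b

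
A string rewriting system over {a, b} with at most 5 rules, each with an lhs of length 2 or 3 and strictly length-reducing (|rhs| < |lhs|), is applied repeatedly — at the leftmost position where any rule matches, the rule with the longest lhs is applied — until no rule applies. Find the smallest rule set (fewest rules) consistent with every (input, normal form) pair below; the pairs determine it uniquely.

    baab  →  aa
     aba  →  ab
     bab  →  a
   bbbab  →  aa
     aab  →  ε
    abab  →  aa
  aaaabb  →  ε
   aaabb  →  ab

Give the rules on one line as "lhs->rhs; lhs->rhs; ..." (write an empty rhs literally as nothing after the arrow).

  | baab => abb => aa
  | aba => ab
  | bab => bb => a
  | bbbab => abab => abb => aa

aab->; ba->b; baa->ab; bb->a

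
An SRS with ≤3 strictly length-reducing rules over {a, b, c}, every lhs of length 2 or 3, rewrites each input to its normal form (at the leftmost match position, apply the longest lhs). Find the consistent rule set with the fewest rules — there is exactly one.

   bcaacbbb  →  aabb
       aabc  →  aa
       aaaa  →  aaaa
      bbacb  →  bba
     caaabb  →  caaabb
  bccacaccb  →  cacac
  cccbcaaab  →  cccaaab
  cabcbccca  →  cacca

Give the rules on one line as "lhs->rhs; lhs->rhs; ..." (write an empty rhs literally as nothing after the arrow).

  | bcaacbbb => aacbbb => aabb
  | aabc => aa
  | aaaa
  | bbacb => bba

bc->; cb->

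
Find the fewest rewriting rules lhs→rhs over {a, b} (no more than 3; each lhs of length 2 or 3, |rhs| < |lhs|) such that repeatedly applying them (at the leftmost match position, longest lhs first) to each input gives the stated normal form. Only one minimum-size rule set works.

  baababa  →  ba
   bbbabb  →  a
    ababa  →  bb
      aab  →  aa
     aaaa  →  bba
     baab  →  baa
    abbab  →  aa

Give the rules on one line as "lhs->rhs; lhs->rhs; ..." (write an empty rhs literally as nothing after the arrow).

  | baababa => baaaba => bbbba => ba
  | bbbabb => abb => ab => a
  | ababa => aaba => aaa => bb
  | aab => aa

aaa->bb; ab->a; bbb->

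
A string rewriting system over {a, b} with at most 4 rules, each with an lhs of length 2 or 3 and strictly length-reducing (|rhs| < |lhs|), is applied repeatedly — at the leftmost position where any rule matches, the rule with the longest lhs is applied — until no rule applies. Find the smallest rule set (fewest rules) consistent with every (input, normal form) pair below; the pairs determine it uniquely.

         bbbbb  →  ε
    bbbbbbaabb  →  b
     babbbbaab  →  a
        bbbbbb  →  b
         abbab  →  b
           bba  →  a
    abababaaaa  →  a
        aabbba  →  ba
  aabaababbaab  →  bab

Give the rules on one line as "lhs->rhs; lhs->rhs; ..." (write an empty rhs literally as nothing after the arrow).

  | bbbbb => aabb => bb => ε
  | bbbbbbaabb => aabbbaabb => bbbaabb => aaaabb => baabb => bbb => aa => b
  | babbbbaab => baaabaab => bbabaab => abaab => abb => a
  | bbbbbb => aabbb => bbb => aa => b

aa->b; aab->b; bb->; bbb->aa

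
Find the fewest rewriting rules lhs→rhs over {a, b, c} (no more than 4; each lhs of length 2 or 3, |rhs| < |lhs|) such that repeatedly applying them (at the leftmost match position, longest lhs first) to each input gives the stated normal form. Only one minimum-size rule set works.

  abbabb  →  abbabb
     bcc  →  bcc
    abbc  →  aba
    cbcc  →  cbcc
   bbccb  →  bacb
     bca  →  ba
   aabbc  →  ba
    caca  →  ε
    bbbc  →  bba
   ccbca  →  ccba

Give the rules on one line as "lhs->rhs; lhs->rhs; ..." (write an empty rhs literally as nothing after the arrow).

  | abbabb
  | bcc
  | abbc => aba
  | cbcc

aa->; bbc->ba; ca->a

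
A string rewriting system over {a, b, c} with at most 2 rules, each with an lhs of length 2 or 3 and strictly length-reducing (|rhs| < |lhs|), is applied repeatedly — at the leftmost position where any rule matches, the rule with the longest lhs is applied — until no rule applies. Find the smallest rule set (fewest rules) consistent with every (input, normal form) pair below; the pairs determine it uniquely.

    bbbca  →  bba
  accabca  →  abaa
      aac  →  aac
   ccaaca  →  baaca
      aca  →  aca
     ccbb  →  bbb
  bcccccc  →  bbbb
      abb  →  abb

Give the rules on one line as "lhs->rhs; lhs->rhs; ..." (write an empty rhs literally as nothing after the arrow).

bca->a; cc->b

  | bbbca => bba
  | accabca => ababca => abaa
  | aac
  | ccaaca => baaca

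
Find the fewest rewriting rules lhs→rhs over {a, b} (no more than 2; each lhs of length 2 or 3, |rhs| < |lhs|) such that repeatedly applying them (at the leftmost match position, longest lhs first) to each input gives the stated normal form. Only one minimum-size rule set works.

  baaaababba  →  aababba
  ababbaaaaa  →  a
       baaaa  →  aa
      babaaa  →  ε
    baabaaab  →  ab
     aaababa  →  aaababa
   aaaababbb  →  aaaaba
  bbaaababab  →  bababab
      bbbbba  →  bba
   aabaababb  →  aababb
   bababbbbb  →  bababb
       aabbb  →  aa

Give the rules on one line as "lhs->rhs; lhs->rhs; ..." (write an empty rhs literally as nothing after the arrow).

baa->; bbb->

  | baaaababba => aababba
  | ababbaaaaa => ababaaa => abaa => a
  | baaaa => aa
  | babaaa => baa => ε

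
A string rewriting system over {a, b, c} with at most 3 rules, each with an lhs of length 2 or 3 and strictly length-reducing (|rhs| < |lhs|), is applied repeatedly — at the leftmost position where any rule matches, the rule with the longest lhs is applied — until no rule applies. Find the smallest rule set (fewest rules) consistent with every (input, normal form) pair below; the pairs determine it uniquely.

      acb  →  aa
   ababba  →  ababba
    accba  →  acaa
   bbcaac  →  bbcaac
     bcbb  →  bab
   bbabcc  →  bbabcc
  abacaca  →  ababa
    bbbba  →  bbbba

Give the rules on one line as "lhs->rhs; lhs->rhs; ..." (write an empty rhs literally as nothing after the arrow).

  | acb => aa
  | ababba
  | accba => acaa
  | bbcaac

cac->b; cb->a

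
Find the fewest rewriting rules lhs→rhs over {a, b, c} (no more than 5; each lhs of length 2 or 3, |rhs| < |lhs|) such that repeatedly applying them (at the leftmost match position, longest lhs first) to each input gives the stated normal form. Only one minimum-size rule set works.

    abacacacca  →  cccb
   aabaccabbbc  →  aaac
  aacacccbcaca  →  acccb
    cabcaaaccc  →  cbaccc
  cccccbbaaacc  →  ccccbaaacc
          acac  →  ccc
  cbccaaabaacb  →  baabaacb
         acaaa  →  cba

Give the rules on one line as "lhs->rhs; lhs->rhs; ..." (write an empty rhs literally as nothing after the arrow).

aca->cc; bb->a; bcc->; ca->b

  | abacacacca => abcccacca => acacca => cccca => cccb
  | aabaccabbbc => aabacbbbbc => aabacabbc => aabccbbc => aabbc => aaac
  | aacacccbcaca => acccccbcaca => acccccbbca => acccccaca => accccbca => accccbb => acccca => acccb
  | cabcaaaccc => bbcaaaccc => acaaaccc => ccaaccc => cbaccc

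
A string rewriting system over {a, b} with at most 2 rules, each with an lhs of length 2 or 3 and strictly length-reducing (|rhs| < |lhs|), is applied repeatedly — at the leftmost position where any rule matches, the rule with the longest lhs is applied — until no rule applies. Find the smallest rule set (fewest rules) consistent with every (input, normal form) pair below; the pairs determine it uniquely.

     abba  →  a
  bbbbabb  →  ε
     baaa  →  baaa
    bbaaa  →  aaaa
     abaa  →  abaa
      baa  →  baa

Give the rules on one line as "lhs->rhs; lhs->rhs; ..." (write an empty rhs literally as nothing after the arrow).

abb->; bb->a

  | abba => a
  | bbbbabb => abbabb => abb => ε
  | baaa
  | bbaaa => aaaa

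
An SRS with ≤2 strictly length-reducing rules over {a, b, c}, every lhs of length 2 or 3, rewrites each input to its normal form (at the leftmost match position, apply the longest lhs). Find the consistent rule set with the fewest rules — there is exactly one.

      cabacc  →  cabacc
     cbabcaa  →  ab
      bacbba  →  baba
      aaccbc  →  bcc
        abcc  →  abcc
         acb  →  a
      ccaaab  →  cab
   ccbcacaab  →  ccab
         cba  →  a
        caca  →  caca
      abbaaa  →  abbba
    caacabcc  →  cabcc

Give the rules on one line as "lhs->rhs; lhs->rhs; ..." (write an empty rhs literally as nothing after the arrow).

aa->b; cb->

  | cabacc
  | cbabcaa => abcaa => abcb => ab
  | bacbba => baba
  | aaccbc => bccbc => bcc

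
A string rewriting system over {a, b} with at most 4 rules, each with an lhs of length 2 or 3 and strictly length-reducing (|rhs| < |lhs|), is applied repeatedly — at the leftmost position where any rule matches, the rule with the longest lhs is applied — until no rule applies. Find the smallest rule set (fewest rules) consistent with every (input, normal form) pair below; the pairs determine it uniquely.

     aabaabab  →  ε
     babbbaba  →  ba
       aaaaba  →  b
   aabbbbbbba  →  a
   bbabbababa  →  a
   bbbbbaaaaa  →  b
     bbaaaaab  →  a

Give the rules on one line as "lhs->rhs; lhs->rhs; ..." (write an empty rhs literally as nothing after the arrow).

  | aabaabab => bbaabab => bbbbab => abab => ab => ε
  | babbbaba => bbaba => ba
  | aaaaba => baaba => bbba => aa => b
  | aabbbbbbba => bbbbbbbba => abbbbba => bbbba => aba => a

aa->b; ab->; bab->; bbb->a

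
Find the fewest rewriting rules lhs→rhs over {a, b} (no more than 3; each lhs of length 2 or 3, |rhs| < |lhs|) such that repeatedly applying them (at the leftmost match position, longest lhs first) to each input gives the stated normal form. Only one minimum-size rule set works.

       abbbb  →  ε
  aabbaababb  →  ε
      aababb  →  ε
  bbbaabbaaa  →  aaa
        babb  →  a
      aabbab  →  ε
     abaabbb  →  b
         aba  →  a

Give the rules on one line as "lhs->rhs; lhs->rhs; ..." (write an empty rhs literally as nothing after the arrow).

  | abbbb => bbb => ab => ε
  | aabbaababb => abaababb => aababb => aabb => ab => ε
  | aababb => aabb => ab => ε
  | bbbaabbaaa => abaabbaaa => aabbaaa => abaaa => aaa

ab->; bb->a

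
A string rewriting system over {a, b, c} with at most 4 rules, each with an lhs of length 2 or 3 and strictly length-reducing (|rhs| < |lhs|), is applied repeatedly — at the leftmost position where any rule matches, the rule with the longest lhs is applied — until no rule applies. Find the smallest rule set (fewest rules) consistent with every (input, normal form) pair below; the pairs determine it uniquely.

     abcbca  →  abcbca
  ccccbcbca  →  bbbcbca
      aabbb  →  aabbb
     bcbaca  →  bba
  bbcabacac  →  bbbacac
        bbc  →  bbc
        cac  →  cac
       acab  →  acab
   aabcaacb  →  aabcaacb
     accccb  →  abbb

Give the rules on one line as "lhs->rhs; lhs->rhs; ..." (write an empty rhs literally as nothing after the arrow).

aba->ca; cba->c; cc->b

  | abcbca
  | ccccbcbca => bccbcbca => bbbcbca
  | aabbb
  | bcbaca => bcca => bba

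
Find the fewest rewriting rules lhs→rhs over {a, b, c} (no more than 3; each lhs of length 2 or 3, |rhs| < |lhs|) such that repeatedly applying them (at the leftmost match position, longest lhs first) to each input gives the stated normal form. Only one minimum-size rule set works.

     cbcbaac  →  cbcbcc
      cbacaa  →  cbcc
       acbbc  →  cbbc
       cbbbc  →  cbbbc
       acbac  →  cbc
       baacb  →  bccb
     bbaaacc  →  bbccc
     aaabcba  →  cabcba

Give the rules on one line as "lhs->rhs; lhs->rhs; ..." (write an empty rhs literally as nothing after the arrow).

aa->c; ac->c

  | cbcbaac => cbcbcc
  | cbacaa => cbcaa => cbcc
  | acbbc => cbbc
  | cbbbc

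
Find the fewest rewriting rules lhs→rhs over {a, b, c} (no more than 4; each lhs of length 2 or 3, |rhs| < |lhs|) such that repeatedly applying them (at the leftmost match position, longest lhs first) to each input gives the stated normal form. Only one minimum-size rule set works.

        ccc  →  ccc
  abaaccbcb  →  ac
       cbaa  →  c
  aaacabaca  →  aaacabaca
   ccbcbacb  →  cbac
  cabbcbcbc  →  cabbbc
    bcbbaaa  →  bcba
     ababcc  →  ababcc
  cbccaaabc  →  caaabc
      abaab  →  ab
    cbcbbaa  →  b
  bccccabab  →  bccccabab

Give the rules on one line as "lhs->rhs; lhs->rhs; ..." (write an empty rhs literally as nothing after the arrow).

  | ccc
  | abaaccbcb => accbcb => acb => ac
  | cbaa => c
  | aaacabaca

acb->ac; baa->; cbc->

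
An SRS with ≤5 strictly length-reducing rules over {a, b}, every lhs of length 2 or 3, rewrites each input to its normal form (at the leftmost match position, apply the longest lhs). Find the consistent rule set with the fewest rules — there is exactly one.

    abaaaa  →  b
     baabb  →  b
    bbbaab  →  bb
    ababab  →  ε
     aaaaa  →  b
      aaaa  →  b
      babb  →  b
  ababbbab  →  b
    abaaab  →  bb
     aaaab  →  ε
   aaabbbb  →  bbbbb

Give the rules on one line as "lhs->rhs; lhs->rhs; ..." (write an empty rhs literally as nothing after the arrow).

aaa->b; ab->; ba->b; bab->

  | abaaaa => aaaa => ba => b
  | baabb => babb => b
  | bbbaab => bbbab => bb
  | ababab => abab => ab => ε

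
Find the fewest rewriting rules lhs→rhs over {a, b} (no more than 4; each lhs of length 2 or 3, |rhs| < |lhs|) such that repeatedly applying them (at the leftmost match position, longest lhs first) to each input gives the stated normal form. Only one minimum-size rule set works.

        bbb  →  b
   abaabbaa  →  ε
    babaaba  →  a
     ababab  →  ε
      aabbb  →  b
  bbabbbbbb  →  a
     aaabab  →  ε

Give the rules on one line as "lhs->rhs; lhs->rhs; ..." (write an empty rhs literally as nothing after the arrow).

aa->; ab->; abb->a; bb->

  | bbb => b
  | abaabbaa => aabbaa => bbaa => aa => ε
  | babaaba => baaba => bba => a
  | ababab => abab => ab => ε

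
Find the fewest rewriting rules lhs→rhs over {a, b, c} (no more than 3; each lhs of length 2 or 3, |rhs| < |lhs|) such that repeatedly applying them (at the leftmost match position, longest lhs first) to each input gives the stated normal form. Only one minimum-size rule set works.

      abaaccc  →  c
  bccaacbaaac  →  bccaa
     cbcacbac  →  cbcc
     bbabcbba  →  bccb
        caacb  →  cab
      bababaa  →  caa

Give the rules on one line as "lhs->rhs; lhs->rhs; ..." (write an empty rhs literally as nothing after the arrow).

  | abaaccc => aaccc => acc => c
  | bccaacbaaac => bccabaaac => bccaaac => bccaa
  | cbcacbac => cbcbac => cbcc
  | bbabcbba => bccbba => bccb

ac->; ba->; bab->c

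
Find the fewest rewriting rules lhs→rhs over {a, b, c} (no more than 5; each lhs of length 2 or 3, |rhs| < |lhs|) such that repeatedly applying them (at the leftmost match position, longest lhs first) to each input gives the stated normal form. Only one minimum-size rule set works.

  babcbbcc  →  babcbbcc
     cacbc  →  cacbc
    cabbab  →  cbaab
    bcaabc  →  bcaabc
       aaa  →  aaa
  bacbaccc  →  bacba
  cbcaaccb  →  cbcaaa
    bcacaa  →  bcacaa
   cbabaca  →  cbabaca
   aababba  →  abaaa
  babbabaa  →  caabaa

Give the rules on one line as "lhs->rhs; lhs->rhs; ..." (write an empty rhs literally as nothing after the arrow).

abb->ba; bba->ca; ccb->a; ccc->

  | babcbbcc
  | cacbc
  | cabbab => cbaab
  | bcaabc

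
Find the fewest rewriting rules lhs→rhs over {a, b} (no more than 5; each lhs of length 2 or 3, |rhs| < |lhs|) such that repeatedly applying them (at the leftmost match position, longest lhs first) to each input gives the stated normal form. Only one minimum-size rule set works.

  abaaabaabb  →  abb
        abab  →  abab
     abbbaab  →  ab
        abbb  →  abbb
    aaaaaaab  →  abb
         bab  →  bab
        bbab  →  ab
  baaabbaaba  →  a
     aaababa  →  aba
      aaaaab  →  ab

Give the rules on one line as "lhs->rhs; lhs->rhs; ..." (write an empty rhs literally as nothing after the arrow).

aa->a; aaa->ab; baa->; bba->a

  | abaaabaabb => aabaabb => abaabb => abb
  | abab
  | abbbaab => abaab => ab
  | abbb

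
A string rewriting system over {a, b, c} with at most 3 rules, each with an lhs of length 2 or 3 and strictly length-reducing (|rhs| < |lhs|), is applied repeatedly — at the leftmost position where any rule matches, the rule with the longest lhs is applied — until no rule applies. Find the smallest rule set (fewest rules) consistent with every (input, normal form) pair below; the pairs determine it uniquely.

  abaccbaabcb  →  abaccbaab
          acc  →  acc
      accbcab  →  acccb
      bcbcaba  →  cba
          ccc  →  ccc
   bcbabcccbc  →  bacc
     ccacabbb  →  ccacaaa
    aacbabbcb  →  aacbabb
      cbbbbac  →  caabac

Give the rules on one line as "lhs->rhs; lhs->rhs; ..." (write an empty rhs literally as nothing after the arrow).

  | abaccbaabcb => abaccbaab
  | acc
  | accbcab => acccb
  | bcbcaba => bcaba => cba

bbb->aa; bc->; bca->c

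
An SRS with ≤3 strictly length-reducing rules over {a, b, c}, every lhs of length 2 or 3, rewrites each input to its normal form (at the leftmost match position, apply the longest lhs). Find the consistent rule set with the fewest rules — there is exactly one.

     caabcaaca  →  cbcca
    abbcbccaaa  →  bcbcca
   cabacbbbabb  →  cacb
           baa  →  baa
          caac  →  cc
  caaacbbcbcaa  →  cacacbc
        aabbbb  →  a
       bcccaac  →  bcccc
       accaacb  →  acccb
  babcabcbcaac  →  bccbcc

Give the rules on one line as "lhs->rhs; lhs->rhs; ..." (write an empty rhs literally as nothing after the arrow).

  | caabcaaca => cbcaaca => cbcca
  | abbcbccaaa => bcbccaaa => bcbcca
  | cabacbbbabb => cacbbbabb => cacababb => cacabb => cacb
  | baa

ab->; bb->a; caa->c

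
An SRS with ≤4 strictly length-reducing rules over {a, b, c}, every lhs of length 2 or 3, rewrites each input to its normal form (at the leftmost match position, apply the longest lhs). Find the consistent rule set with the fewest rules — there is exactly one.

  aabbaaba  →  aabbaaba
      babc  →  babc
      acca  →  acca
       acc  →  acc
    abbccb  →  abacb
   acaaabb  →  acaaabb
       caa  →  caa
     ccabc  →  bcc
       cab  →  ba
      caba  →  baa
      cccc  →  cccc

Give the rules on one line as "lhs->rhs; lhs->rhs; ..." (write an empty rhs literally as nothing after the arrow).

bbc->ba; cab->ba; cba->bc

  | aabbaaba
  | babc
  | acca
  | acc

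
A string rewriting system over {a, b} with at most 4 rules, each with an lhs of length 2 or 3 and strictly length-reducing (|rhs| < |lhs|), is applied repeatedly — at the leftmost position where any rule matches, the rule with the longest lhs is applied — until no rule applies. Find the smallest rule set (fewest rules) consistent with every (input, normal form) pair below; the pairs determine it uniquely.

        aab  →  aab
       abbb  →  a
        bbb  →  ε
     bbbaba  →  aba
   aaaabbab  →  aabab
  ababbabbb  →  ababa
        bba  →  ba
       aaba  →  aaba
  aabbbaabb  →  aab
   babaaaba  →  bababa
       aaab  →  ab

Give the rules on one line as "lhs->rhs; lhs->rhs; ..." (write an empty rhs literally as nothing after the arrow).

aaa->a; bb->b; bbb->

  | aab
  | abbb => a
  | bbb => ε
  | bbbaba => aba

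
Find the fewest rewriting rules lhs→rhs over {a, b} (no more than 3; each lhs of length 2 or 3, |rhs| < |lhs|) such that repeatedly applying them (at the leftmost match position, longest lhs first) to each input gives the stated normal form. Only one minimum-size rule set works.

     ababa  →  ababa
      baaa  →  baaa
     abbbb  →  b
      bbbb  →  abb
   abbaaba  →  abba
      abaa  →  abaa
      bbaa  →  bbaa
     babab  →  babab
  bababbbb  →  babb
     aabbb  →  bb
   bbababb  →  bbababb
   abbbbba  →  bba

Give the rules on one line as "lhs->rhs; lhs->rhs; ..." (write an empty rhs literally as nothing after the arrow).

aab->; bbb->ab

  | ababa
  | baaa
  | abbbb => aabb => b
  | bbbb => abb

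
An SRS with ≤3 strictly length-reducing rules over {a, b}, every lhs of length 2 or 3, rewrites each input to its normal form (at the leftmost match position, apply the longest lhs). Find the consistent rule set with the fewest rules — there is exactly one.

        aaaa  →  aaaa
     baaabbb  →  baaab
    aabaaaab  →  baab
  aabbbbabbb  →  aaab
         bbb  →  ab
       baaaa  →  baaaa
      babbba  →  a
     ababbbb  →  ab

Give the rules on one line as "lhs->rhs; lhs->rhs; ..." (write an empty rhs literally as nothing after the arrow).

  | aaaa
  | baaabbb => baaab
  | aabaaaab => abaaab => baab
  | aabbbbabbb => aabbabbb => aaabbb => aaab

aba->b; abb->a; bb->a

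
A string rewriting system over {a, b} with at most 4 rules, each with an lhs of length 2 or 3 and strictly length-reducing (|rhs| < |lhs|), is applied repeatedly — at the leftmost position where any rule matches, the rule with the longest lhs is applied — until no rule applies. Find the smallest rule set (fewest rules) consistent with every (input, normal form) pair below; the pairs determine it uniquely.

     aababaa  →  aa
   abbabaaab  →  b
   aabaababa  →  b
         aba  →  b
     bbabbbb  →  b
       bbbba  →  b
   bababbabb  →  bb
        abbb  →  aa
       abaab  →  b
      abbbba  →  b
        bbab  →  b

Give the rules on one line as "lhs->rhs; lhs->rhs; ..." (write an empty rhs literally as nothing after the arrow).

ab->b; aba->b; ba->a; bbb->aa

  | aababaa => abbaa => bbaa => baa => aa
  | abbabaaab => bbabaaab => babaaab => abaaab => baab => aab => ab => b
  | aabaababa => abababa => bbaba => baba => aba => b
  | aba => b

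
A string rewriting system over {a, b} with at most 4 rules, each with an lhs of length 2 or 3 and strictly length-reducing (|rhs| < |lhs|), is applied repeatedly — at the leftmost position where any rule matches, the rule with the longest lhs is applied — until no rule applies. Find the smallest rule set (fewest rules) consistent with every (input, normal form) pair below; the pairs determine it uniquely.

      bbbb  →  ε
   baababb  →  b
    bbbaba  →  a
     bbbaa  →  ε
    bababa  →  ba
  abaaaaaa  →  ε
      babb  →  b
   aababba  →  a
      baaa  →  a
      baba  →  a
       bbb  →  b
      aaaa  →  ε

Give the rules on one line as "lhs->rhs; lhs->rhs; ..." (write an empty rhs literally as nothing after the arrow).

  | bbbb => bb => ε
  | baababb => bbbabb => babb => bbb => b
  | bbbaba => baba => bba => a
  | bbbaa => baa => bb => ε

aa->b; ab->b; bb->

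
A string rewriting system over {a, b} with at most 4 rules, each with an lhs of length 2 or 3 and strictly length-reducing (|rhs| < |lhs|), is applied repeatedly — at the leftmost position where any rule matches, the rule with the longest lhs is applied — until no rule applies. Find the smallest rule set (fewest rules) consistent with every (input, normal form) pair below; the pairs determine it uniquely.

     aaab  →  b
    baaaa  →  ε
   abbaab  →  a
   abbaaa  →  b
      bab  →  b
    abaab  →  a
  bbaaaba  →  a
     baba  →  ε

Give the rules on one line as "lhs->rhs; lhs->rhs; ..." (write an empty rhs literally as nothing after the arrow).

  | aaab => bab => b
  | baaaa => aaa => ba => ε
  | abbaab => abbab => abbb => aab => bb => a
  | abbaaa => abbaa => abba => abb => aa => b

aa->b; ba->; bb->a; bba->bb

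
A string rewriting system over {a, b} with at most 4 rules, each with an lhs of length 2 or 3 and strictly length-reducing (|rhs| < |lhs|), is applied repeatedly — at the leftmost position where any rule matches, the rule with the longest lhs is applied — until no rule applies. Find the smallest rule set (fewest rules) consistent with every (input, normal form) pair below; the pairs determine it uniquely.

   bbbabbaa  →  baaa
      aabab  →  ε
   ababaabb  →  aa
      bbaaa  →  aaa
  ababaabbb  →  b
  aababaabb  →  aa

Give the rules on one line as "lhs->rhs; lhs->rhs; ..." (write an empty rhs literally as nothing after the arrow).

ab->b; abb->a; bb->

  | bbbabbaa => babbaa => baaa
  | aabab => abab => bab => bb => ε
  | ababaabb => babaabb => bbaabb => aabb => aa
  | bbaaa => aaa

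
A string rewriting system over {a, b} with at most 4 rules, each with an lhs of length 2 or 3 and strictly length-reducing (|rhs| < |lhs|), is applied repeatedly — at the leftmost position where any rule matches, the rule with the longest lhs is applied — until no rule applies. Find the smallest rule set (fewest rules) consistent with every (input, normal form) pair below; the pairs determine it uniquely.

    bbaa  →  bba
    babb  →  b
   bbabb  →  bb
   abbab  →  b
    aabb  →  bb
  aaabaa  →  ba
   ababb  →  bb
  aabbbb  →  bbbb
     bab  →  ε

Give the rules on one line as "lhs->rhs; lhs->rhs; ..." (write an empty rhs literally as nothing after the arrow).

  | bbaa => bba
  | babb => b
  | bbabb => bb
  | abbab => abab => aab => b

aa->a; aab->b; ab->a; bab->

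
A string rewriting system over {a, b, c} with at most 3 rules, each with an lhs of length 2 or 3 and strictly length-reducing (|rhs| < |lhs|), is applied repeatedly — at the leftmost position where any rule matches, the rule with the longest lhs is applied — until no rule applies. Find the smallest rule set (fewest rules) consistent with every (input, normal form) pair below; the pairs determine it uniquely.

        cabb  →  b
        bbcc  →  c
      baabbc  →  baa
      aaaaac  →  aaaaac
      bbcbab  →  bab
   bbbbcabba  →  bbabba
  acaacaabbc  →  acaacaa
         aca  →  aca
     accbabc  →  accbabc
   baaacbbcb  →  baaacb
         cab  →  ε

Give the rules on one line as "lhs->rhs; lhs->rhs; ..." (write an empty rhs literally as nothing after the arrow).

bbc->; cab->

  | cabb => b
  | bbcc => c
  | baabbc => baa
  | aaaaac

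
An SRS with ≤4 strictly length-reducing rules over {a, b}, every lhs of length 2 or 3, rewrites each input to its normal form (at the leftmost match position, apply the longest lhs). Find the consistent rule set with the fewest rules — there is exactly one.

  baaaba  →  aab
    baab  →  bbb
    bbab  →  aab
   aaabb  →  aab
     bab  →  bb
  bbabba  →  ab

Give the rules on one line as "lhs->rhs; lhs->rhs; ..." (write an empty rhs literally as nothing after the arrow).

  | baaaba => bbaba => aaba => aab
  | baab => bbb
  | bbab => aab
  | aaabb => aab

abb->b; ba->b; baa->bb; bba->aa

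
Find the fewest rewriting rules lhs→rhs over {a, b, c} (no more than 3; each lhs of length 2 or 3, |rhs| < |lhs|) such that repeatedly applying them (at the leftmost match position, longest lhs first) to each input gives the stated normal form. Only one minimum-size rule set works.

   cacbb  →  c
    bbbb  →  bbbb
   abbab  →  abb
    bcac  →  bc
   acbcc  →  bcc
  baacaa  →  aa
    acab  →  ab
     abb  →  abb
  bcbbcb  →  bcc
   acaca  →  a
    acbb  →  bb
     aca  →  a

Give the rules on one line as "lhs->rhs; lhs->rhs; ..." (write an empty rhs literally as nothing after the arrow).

ac->; ba->; cb->c

  | cacbb => cbb => cb => c
  | bbbb
  | abbab => abb
  | bcac => bc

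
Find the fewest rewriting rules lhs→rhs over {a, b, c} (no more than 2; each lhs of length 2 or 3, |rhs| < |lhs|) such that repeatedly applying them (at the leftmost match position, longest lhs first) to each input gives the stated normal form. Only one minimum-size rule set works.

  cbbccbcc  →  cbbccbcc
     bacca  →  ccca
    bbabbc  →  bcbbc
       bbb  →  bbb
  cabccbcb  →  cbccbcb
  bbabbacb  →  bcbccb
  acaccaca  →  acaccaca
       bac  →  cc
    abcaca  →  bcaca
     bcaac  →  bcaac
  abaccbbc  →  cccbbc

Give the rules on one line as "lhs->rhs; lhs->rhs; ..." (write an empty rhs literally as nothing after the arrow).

ab->b; ba->c

  | cbbccbcc
  | bacca => ccca
  | bbabbc => bcbbc
  | bbb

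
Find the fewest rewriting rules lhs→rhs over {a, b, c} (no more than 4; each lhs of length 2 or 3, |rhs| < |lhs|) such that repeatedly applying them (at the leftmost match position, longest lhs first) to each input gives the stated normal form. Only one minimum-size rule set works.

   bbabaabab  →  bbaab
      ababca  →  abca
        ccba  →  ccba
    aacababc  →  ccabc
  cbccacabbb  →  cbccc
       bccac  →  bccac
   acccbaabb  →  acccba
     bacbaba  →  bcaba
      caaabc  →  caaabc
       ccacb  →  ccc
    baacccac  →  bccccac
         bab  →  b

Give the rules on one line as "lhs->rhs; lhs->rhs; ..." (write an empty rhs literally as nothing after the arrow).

  | bbabaabab => bbaabab => bbaab
  | ababca => abca
  | ccba
  | aacababc => ccababc => ccabc

aac->cc; abb->; acb->c; bab->b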